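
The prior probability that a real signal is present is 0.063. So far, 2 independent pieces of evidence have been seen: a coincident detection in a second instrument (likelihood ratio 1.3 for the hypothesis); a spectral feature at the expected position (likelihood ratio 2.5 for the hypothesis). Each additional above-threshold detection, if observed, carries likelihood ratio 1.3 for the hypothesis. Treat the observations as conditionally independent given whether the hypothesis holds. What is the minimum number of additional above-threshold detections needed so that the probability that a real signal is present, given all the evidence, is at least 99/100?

24

Prior odds = 0.063/0.937 = 63/937.
Combined Bayes factor of the evidence already in hand = 1.3 × 2.5 = 3.25.
Odds after that evidence = (63/937) × 3.25 = 819/3748.
Target odds = 0.99/0.01 = 99.
Need 1.3ⁿ ≥ 99 ÷ (819/3748) = 41228/91.
1.3²³ ≈417.539 falls short of 41228/91 but 1.3²⁴ ≈542.801 reaches it, so n = 24.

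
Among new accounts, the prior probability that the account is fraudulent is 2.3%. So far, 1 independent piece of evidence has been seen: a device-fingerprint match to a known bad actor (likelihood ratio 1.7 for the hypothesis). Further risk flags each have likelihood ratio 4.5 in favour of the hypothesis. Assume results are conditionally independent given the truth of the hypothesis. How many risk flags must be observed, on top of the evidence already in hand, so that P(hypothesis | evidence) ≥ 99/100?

Prior odds = 0.023/0.977 = 23/977.
Bayes factor of the evidence already in hand = 1.7.
Odds after that evidence = (23/977) × 1.7 = 391/9770.
Target odds = 0.99/0.01 = 99.
Need 4.5ⁿ ≥ 99 ÷ (391/9770) = 967230/391.
4.5⁵ = 1845.28125 falls short of 967230/391 but 4.5⁶ = 8303.765625 reaches it, so n = 6.

6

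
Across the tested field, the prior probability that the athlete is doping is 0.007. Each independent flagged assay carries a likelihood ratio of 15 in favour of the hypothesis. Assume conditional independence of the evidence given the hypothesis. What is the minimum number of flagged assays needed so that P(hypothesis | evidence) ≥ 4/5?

Prior odds = 0.007/0.993 = 7/993.
Likelihood ratio per flagged assay = 15.
Target odds: 0.8 ÷ 0.2 = 4.
Require 15ⁿ ≥ 4 ÷ (7/993) = 3972/7.
15² = 225 falls short of 3972/7 but 15³ = 3375 reaches it, so n = 3.

3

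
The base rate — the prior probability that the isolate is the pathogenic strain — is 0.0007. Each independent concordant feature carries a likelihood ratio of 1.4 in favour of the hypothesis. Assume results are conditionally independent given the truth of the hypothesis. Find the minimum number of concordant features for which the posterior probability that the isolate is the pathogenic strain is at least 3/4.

25

Prior odds: 0.0007 ÷ 0.9993 = 7/9993.
Likelihood ratio per concordant feature = 1.4.
Target odds: 0.75 ÷ 0.25 = 3.
Require 1.4ⁿ ≥ 3 ÷ (7/9993) = 29979/7.
1.4²⁴ ≈3214.2 falls short of 29979/7 but 1.4²⁵ ≈4499.88 reaches it, so n = 25.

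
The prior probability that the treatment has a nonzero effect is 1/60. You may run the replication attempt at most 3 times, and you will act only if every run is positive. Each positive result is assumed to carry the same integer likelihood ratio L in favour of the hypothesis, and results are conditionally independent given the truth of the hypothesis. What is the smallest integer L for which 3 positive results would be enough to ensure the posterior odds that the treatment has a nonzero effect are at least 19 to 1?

Prior odds = (1/60)/(59/60) = 1/59.
Target odds = 19.
Need L³ ≥ 19 ÷ (1/59) = 1121.
10³ = 1000 < 1121 ≤ 1331 = 11³, so L = 11.

11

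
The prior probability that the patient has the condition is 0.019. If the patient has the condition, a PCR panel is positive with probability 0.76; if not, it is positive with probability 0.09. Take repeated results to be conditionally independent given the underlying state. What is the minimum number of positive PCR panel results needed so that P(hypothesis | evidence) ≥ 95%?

Prior odds = 0.019/0.981 = 19/981.
Likelihood ratio of a positive = 0.76/0.09 = 76/9.
Target odds: 0.95 ÷ 0.05 = 19.
Need (19/981) × (76/9)ⁿ ≥ 19, i.e. (76/9)ⁿ ≥ 981.
(76/9)³ = 438976/729 falls short of 981 but (76/9)⁴ = 33362176/6561 reaches it, so n = 4.

4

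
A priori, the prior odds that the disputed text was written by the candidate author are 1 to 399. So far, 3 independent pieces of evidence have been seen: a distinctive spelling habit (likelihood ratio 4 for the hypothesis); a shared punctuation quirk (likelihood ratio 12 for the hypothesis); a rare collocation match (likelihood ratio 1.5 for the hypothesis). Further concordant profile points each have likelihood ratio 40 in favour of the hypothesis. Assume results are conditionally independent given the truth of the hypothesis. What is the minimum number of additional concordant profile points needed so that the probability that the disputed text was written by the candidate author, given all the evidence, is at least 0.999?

Prior odds = 1/399.
Combined Bayes factor of the evidence already in hand = 4 × 12 × 1.5 = 72.
Odds after that evidence = (1/399) × 72 = 24/133.
Target odds = 0.999/0.001 = 999.
Need 40ⁿ ≥ 999 ÷ (24/133) = 5536.125.
40² = 1600 falls short of 5536.125 but 40³ = 64000 reaches it, so n = 3.

3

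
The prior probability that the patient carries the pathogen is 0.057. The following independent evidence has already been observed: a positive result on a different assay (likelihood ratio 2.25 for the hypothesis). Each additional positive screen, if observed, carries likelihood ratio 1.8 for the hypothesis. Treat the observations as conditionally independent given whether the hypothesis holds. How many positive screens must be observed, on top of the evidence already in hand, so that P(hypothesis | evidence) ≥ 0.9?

Prior odds = 0.057/0.943 = 57/943.
Bayes factor of the evidence already in hand = 2.25.
Odds after that evidence = (57/943) × 2.25 = 513/3772.
Target odds = 0.9/0.1 = 9.
Need 1.8ⁿ ≥ 9 ÷ (513/3772) = 3772/57.
1.8⁷ = 4782969/78125 falls short of 3772/57 but 1.8⁸ = 43046721/390625 reaches it, so n = 8.

8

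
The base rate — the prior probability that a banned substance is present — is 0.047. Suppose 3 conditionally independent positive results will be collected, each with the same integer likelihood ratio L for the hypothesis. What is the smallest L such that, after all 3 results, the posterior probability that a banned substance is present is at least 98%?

Prior odds = 0.047/0.953 = 47/953.
Target odds = 0.98/0.02 = 49.
Need L³ ≥ 49 ÷ (47/953) = 46697/47.
9³ = 729 < 46697/47 ≤ 1000 = 10³, so L = 10.

10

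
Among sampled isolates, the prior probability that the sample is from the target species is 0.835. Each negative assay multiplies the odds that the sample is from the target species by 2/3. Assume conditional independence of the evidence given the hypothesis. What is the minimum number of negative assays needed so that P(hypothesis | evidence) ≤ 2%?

Prior odds = 0.835/0.165 = 167/33.
Likelihood ratio per negative assay = 2/3.
Target posterior odds = 0.02/0.98 = 1/49.
Require (2/3)ⁿ ≤ 1/49 ÷ (167/33) = 33/8183.
(2/3)¹³ = 8192/1594323 is still above 33/8183 but (2/3)¹⁴ = 16384/4782969 is at or below it, so n = 14.

14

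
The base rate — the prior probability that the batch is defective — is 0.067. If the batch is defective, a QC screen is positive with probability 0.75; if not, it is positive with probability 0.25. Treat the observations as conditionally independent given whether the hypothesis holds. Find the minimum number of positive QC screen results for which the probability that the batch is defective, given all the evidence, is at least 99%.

7

Prior odds = 0.067/0.933 = 67/933.
Likelihood ratio of a positive = 0.75/0.25 = 3.
Target posterior odds = 0.99/0.01 = 99.
Need (67/933) × 3ⁿ ≥ 99, i.e. 3ⁿ ≥ 92367/67.
3⁶ = 729 falls short of 92367/67 but 3⁷ = 2187 reaches it, so n = 7.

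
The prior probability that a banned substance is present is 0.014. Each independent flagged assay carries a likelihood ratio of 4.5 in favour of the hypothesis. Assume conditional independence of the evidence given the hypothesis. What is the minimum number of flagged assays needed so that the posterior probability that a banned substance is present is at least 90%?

Prior odds: 0.014 ÷ 0.986 = 7/493.
Likelihood ratio per flagged assay = 4.5.
Target odds: 0.9 ÷ 0.1 = 9.
Require 4.5ⁿ ≥ 9 ÷ (7/493) = 4437/7.
4.5⁴ = 410.0625 falls short of 4437/7 but 4.5⁵ = 1845.28125 reaches it, so n = 5.

5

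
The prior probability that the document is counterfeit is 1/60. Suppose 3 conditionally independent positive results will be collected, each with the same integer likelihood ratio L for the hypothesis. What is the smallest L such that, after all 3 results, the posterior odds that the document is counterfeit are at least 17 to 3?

7

Prior odds = (1/60)/(59/60) = 1/59.
Target odds = 17/3.
Need L³ ≥ 17/3 ÷ (1/59) = 1003/3.
6³ = 216 < 1003/3 ≤ 343 = 7³, so L = 7.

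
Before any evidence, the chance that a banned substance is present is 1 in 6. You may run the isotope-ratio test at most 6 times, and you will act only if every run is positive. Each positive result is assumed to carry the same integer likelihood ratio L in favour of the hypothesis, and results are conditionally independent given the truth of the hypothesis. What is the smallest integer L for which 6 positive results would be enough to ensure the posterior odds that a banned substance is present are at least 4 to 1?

2

Prior odds = (1/6)/(5/6) = 0.2.
Target odds = 4.
Need L⁶ ≥ 4 ÷ 0.2 = 20.
1⁶ = 1 < 20 ≤ 64 = 2⁶, so L = 2.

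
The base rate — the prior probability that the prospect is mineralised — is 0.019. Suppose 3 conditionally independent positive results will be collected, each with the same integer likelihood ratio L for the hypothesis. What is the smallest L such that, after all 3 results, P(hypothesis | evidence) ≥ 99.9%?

Prior odds = 0.019/0.981 = 19/981.
Target odds = 0.999/0.001 = 999.
Need L³ ≥ 999 ÷ (19/981) = 980019/19.
37³ = 50653 < 980019/19 ≤ 54872 = 38³, so L = 38.

38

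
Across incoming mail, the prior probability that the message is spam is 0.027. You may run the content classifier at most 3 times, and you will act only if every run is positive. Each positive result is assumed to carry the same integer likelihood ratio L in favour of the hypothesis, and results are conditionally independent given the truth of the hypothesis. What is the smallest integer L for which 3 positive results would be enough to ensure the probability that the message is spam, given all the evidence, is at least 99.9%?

Prior odds = 0.027/0.973 = 27/973.
Target odds = 0.999/0.001 = 999.
Need L³ ≥ 999 ÷ (27/973) = 36001.
33³ = 35937 < 36001 ≤ 39304 = 34³, so L = 34.

34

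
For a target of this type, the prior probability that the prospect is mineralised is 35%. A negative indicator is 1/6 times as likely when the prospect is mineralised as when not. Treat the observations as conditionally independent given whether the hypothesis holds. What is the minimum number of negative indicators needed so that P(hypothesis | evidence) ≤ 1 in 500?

4

Prior odds = 0.35/0.65 = 7/13.
Likelihood ratio per negative indicator = 1/6.
Target odds: 0.002 ÷ 0.998 = 1/499.
Need (7/13) × (1/6)ⁿ ≤ 1/499, i.e. (1/6)ⁿ ≤ 13/3493.
(1/6)³ = 1/216 is still above 13/3493 but (1/6)⁴ = 1/1296 is at or below it, so n = 4.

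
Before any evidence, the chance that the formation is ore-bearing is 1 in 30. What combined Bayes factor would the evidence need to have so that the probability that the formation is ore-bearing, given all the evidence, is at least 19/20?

Prior odds = (1/30)/(29/30) = 1/29.
Target odds = 0.95/0.05 = 19.
Required Bayes factor = 19 ÷ (1/29) = 551.

551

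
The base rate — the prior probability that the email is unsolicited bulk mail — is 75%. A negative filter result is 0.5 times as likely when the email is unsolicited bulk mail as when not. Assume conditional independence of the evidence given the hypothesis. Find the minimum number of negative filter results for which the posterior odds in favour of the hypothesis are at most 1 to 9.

5

Prior odds: 0.75 ÷ 0.25 = 3.
Likelihood ratio per negative filter result = 0.5.
Target odds = 1/9.
Need 3 × 0.5ⁿ ≤ 1/9, i.e. 0.5ⁿ ≤ 1/27.
0.5⁴ = 0.0625 is still above 1/27 but 0.5⁵ = 0.03125 is at or below it, so n = 5.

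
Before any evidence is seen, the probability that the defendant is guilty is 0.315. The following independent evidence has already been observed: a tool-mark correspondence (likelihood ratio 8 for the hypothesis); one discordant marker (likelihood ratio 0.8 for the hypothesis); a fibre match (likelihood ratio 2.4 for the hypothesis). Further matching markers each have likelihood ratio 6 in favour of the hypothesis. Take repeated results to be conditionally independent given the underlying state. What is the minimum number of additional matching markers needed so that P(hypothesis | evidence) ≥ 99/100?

Prior odds = 0.315/0.685 = 63/137.
Combined Bayes factor of the evidence already in hand = 8 × 0.8 × 2.4 = 15.36.
Odds after that evidence = (63/137) × 15.36 = 24192/3425.
Target odds = 0.99/0.01 = 99.
Need 6ⁿ ≥ 99 ÷ (24192/3425) = 37675/2688.
6¹ = 6 falls short of 37675/2688 but 6² = 36 reaches it, so n = 2.

2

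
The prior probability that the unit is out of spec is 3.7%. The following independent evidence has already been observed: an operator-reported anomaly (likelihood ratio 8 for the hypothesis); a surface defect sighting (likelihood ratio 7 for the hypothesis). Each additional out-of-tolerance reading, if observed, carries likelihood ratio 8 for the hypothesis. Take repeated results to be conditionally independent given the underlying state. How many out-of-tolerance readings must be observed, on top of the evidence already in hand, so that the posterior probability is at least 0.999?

Prior odds = 0.037/0.963 = 37/963.
Combined Bayes factor of the evidence already in hand = 8 × 7 = 56.
Odds after that evidence = (37/963) × 56 = 2072/963.
Target odds = 0.999/0.001 = 999.
Need 8ⁿ ≥ 999 ÷ (2072/963) = 26001/56.
8² = 64 falls short of 26001/56 but 8³ = 512 reaches it, so n = 3.

3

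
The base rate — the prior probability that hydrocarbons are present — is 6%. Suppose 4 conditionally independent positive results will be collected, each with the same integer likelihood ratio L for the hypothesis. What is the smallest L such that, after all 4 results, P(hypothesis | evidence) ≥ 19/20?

5

Prior odds = 0.06/0.94 = 3/47.
Target odds = 0.95/0.05 = 19.
Need L⁴ ≥ 19 ÷ (3/47) = 893/3.
4⁴ = 256 < 893/3 ≤ 625 = 5⁴, so L = 5.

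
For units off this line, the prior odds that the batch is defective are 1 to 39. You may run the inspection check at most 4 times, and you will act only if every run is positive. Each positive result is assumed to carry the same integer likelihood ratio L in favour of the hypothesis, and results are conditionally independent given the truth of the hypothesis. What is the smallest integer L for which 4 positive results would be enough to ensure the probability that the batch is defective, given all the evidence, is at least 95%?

6

Prior odds = 1/39.
Target odds = 0.95/0.05 = 19.
Need L⁴ ≥ 19 ÷ (1/39) = 741.
5⁴ = 625 < 741 ≤ 1296 = 6⁴, so L = 6.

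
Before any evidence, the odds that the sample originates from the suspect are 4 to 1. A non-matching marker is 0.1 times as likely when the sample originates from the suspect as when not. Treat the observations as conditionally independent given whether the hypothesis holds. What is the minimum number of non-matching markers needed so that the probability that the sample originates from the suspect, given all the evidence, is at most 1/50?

Prior odds = 4.
Likelihood ratio per non-matching marker = 0.1.
Target odds: 0.02 ÷ 0.98 = 1/49.
Need 4 × 0.1ⁿ ≤ 1/49, i.e. 0.1ⁿ ≤ 1/196.
0.1² = 0.01 is still above 1/196 but 0.1³ = 0.001 is at or below it, so n = 3.

3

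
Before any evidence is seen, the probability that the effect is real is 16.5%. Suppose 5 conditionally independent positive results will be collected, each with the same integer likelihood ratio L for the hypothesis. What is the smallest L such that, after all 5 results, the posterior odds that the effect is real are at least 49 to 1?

Prior odds = 0.165/0.835 = 33/167.
Target odds = 49.
Need L⁵ ≥ 49 ÷ (33/167) = 8183/33.
3⁵ = 243 < 8183/33 ≤ 1024 = 4⁵, so L = 4.

4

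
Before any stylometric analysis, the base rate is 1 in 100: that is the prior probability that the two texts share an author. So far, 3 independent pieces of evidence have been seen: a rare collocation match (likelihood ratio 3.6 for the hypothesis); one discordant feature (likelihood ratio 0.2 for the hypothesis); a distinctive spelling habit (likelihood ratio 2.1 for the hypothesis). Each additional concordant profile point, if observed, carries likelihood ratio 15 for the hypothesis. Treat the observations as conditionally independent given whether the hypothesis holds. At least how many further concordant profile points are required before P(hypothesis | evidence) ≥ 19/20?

3

Prior odds = 0.01/0.99 = 1/99.
Combined Bayes factor of the evidence already in hand = 3.6 × 0.2 × 2.1 = 1.512.
Odds after that evidence = (1/99) × 1.512 = 21/1375.
Target odds = 0.95/0.05 = 19.
Need 15ⁿ ≥ 19 ÷ (21/1375) = 26125/21.
15² = 225 falls short of 26125/21 but 15³ = 3375 reaches it, so n = 3.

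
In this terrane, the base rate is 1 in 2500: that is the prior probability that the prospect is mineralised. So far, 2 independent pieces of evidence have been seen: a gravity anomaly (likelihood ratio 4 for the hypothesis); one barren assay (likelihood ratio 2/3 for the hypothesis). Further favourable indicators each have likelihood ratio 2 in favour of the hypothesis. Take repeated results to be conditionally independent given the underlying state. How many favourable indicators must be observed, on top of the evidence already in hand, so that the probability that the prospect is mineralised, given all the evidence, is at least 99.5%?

18

Prior odds = 0.0004/0.9996 = 1/2499.
Combined Bayes factor of the evidence already in hand = 4 × (2/3) = 8/3.
Odds after that evidence = (1/2499) × 8/3 = 8/7497.
Target odds = 0.995/0.005 = 199.
Need 2ⁿ ≥ 199 ÷ (8/7497) = 186487.875.
2¹⁷ = 131072 falls short of 186487.875 but 2¹⁸ = 262144 reaches it, so n = 18.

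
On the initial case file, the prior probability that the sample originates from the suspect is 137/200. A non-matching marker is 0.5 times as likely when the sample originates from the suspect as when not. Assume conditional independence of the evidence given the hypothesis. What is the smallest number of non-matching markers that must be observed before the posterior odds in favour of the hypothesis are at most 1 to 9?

5

Prior odds = 0.685/0.315 = 137/63.
Likelihood ratio per non-matching marker = 0.5.
Target odds = 1/9.
Need (137/63) × 0.5ⁿ ≤ 1/9, i.e. 0.5ⁿ ≤ 7/137.
0.5⁴ = 0.0625 is still above 7/137 but 0.5⁵ = 0.03125 is at or below it, so n = 5.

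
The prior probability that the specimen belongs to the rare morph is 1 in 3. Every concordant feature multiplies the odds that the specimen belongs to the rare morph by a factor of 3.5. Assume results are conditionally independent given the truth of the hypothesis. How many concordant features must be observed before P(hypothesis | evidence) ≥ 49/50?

4

Prior odds = (1/3)/(2/3) = 0.5.
Likelihood ratio per concordant feature = 3.5.
Target posterior odds = 0.98/0.02 = 49.
Need 0.5 × 3.5ⁿ ≥ 49, i.e. 3.5ⁿ ≥ 98.
3.5³ = 42.875 falls short of 98 but 3.5⁴ = 150.0625 reaches it, so n = 4.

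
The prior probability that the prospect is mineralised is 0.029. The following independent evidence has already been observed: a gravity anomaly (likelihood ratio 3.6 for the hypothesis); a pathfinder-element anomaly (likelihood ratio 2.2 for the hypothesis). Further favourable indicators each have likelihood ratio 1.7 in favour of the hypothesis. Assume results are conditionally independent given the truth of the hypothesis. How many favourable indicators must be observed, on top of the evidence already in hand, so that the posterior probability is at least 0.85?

Prior odds = 0.029/0.971 = 29/971.
Combined Bayes factor of the evidence already in hand = 3.6 × 2.2 = 7.92.
Odds after that evidence = (29/971) × 7.92 = 5742/24275.
Target odds = 0.85/0.15 = 17/3.
Need 1.7ⁿ ≥ 17/3 ÷ (5742/24275) = 412675/17226.
1.7⁵ = 1419857/100000 falls short of 412675/17226 but 1.7⁶ = 24137569/1000000 reaches it, so n = 6.

6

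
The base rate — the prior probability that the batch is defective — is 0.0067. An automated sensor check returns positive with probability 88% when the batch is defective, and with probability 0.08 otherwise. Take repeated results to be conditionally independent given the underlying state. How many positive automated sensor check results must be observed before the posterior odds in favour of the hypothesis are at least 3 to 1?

Prior odds: 0.0067 ÷ 0.9933 = 67/9933.
Likelihood ratio of a positive result = 0.88/0.08 = 11.
Target odds = 3.
Require 11ⁿ ≥ 3 ÷ (67/9933) = 29799/67.
11² = 121 falls short of 29799/67 but 11³ = 1331 reaches it, so n = 3.

3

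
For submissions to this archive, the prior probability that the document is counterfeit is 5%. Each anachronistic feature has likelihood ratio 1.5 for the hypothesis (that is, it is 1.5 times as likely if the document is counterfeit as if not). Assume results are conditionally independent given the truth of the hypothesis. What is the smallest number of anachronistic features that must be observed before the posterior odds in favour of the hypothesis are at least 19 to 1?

15

Prior odds = 0.05/0.95 = 1/19.
Likelihood ratio per anachronistic feature = 1.5.
Target odds = 19.
Require 1.5ⁿ ≥ 19 ÷ (1/19) = 361.
1.5¹⁴ = 4782969/16384 falls short of 361 but 1.5¹⁵ = 14348907/32768 reaches it, so n = 15.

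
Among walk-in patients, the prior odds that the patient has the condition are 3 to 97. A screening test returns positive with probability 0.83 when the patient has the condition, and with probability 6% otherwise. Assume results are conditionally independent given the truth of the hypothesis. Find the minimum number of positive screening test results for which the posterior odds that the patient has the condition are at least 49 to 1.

Prior odds = 3/97.
Likelihood ratio of a positive result = 0.83/0.06 = 83/6.
Target odds = 49.
Need (3/97) × (83/6)ⁿ ≥ 49, i.e. (83/6)ⁿ ≥ 4753/3.
(83/6)² = 6889/36 falls short of 4753/3 but (83/6)³ = 571787/216 reaches it, so n = 3.

3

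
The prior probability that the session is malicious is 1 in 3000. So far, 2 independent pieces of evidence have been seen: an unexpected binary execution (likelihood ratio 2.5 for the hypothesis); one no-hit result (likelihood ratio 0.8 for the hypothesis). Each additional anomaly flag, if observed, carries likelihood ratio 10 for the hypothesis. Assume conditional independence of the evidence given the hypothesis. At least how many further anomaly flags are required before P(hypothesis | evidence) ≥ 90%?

Prior odds = (1/3000)/(2999/3000) = 1/2999.
Combined Bayes factor of the evidence already in hand = 2.5 × 0.8 = 2.
Odds after that evidence = (1/2999) × 2 = 2/2999.
Target odds = 0.9/0.1 = 9.
Need 10ⁿ ≥ 9 ÷ (2/2999) = 13495.5.
10⁴ = 10000 falls short of 13495.5 but 10⁵ = 100000 reaches it, so n = 5.

5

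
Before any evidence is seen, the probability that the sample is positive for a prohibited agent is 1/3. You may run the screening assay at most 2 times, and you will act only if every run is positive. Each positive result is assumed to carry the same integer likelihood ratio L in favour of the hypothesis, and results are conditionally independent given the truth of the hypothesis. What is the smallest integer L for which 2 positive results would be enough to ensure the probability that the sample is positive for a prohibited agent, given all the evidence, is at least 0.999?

45

Prior odds = (1/3)/(2/3) = 0.5.
Target odds = 0.999/0.001 = 999.
Need L² ≥ 999 ÷ 0.5 = 1998.
44² = 1936 < 1998 ≤ 2025 = 45², so L = 45.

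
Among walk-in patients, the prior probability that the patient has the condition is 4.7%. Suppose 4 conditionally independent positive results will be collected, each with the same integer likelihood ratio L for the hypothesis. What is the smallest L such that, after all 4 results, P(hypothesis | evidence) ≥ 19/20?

5

Prior odds = 0.047/0.953 = 47/953.
Target odds = 0.95/0.05 = 19.
Need L⁴ ≥ 19 ÷ (47/953) = 18107/47.
4⁴ = 256 < 18107/47 ≤ 625 = 5⁴, so L = 5.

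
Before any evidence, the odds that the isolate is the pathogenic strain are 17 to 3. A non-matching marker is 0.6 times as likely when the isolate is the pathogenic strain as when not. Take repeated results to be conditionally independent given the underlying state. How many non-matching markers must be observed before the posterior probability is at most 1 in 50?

12

Prior odds = 17/3.
Likelihood ratio per non-matching marker = 0.6.
Target odds: 0.02 ÷ 0.98 = 1/49.
Require 0.6ⁿ ≤ 1/49 ÷ (17/3) = 3/833.
0.6¹¹ = 177147/48828125 is still above 3/833 but 0.6¹² = 531441/244140625 is at or below it, so n = 12.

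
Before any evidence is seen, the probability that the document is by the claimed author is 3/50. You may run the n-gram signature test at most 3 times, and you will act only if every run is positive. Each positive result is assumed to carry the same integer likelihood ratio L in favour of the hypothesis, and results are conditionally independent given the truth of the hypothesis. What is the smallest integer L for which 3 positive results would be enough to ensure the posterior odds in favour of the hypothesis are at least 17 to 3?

Prior odds = 0.06/0.94 = 3/47.
Target odds = 17/3.
Need L³ ≥ 17/3 ÷ (3/47) = 799/9.
4³ = 64 < 799/9 ≤ 125 = 5³, so L = 5.

5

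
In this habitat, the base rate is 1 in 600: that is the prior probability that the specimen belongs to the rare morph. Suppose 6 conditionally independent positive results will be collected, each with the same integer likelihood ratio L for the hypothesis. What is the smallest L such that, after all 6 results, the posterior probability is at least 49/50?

6

Prior odds = (1/600)/(599/600) = 1/599.
Target odds = 0.98/0.02 = 49.
Need L⁶ ≥ 49 ÷ (1/599) = 29351.
5⁶ = 15625 < 29351 ≤ 46656 = 6⁶, so L = 6.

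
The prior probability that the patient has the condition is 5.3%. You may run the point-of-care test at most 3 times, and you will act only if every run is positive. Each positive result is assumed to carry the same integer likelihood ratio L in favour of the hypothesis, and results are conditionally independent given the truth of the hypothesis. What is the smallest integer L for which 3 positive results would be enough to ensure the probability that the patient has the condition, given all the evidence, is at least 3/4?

Prior odds = 0.053/0.947 = 53/947.
Target odds = 0.75/0.25 = 3.
Need L³ ≥ 3 ÷ (53/947) = 2841/53.
3³ = 27 < 2841/53 ≤ 64 = 4³, so L = 4.

4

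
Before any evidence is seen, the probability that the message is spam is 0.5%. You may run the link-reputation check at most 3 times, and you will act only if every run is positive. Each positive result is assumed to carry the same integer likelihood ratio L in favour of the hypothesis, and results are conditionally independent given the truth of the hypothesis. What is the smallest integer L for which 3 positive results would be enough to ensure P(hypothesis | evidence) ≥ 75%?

Prior odds = 0.005/0.995 = 1/199.
Target odds = 0.75/0.25 = 3.
Need L³ ≥ 3 ÷ (1/199) = 597.
8³ = 512 < 597 ≤ 729 = 9³, so L = 9.

9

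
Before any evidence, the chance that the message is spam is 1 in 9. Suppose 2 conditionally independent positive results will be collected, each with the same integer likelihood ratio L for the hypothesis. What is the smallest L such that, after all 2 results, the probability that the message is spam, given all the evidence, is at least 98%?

Prior odds = (1/9)/(8/9) = 0.125.
Target odds = 0.98/0.02 = 49.
Need L² ≥ 49 ÷ 0.125 = 392.
19² = 361 < 392 ≤ 400 = 20², so L = 20.

20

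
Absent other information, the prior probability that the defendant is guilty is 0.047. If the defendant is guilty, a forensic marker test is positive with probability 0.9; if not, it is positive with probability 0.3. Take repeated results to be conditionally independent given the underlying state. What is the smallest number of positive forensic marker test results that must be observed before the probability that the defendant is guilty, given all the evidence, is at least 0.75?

4

Prior odds = 0.047/0.953 = 47/953.
Likelihood ratio of a positive = 0.9/0.3 = 3.
Target posterior odds = 0.75/0.25 = 3.
Require 3ⁿ ≥ 3 ÷ (47/953) = 2859/47.
3³ = 27 falls short of 2859/47 but 3⁴ = 81 reaches it, so n = 4.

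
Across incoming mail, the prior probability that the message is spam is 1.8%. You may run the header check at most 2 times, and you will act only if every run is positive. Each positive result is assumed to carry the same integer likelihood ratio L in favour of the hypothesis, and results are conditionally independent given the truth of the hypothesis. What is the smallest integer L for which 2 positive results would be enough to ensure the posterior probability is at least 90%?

23

Prior odds = 0.018/0.982 = 9/491.
Target odds = 0.9/0.1 = 9.
Need L² ≥ 9 ÷ (9/491) = 491.
22² = 484 < 491 ≤ 529 = 23², so L = 23.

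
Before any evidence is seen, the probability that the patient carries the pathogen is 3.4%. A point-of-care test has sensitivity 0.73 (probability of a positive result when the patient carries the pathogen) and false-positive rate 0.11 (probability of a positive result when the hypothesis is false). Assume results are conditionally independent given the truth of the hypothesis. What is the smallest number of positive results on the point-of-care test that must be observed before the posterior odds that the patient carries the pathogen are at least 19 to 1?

4

Prior odds = 0.034/0.966 = 17/483.
Likelihood ratio of a positive result = 0.73/0.11 = 73/11.
Target odds = 19.
Require (73/11)ⁿ ≥ 19 ÷ (17/483) = 9177/17.
(73/11)³ = 389017/1331 falls short of 9177/17 but (73/11)⁴ = 28398241/14641 reaches it, so n = 4.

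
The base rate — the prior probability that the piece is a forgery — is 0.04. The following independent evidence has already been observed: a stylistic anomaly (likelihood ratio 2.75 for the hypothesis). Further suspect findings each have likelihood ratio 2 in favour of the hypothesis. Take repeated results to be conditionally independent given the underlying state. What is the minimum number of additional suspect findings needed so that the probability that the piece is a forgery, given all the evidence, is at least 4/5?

Prior odds = 0.04/0.96 = 1/24.
Bayes factor of the evidence already in hand = 2.75.
Odds after that evidence = (1/24) × 2.75 = 11/96.
Target odds = 0.8/0.2 = 4.
Need 2ⁿ ≥ 4 ÷ (11/96) = 384/11.
2⁵ = 32 falls short of 384/11 but 2⁶ = 64 reaches it, so n = 6.

6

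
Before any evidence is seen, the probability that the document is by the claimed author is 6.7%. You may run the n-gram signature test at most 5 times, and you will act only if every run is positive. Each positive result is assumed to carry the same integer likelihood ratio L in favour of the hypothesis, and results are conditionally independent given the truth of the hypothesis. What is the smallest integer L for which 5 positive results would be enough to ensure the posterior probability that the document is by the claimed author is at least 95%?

4

Prior odds = 0.067/0.933 = 67/933.
Target odds = 0.95/0.05 = 19.
Need L⁵ ≥ 19 ÷ (67/933) = 17727/67.
3⁵ = 243 < 17727/67 ≤ 1024 = 4⁵, so L = 4.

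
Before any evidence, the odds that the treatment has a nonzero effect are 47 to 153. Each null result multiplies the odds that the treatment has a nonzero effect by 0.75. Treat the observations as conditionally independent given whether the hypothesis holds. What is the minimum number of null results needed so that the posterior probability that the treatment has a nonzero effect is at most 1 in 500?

18

Prior odds = 47/153.
Likelihood ratio per null result = 0.75.
Target odds: 0.002 ÷ 0.998 = 1/499.
Need (47/153) × 0.75ⁿ ≤ 1/499, i.e. 0.75ⁿ ≤ 153/23453.
0.75¹⁷ ≈0.00751695 is still above 153/23453 but 0.75¹⁸ ≈0.00563771 is at or below it, so n = 18.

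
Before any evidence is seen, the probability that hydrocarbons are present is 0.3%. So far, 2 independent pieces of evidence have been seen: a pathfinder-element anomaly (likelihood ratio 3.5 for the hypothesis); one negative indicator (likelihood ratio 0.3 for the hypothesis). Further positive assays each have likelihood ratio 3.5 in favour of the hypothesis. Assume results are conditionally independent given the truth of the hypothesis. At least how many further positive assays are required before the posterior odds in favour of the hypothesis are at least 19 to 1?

Prior odds = 0.003/0.997 = 3/997.
Combined Bayes factor of the evidence already in hand = 3.5 × 0.3 = 1.05.
Odds after that evidence = (3/997) × 1.05 = 63/19940.
Target odds = 19.
Need 3.5ⁿ ≥ 19 ÷ (63/19940) = 378860/63.
3.5⁶ = 1838.265625 falls short of 378860/63 but 3.5⁷ = 823543/128 reaches it, so n = 7.

7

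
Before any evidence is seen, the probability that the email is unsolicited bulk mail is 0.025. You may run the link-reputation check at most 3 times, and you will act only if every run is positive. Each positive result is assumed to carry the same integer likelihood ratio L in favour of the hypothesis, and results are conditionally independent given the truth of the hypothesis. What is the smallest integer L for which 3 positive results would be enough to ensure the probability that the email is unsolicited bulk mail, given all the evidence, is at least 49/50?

13

Prior odds = 0.025/0.975 = 1/39.
Target odds = 0.98/0.02 = 49.
Need L³ ≥ 49 ÷ (1/39) = 1911.
12³ = 1728 < 1911 ≤ 2197 = 13³, so L = 13.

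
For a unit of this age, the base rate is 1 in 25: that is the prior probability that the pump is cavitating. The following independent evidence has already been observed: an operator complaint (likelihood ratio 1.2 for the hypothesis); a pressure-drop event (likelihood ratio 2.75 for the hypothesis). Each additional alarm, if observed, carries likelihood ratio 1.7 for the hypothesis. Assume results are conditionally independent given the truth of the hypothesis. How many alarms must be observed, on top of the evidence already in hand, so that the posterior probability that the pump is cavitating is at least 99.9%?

Prior odds = 0.04/0.96 = 1/24.
Combined Bayes factor of the evidence already in hand = 1.2 × 2.75 = 3.3.
Odds after that evidence = (1/24) × 3.3 = 0.1375.
Target odds = 0.999/0.001 = 999.
Need 1.7ⁿ ≥ 999 ÷ 0.1375 = 79920/11.
1.7¹⁶ ≈4866.12 falls short of 79920/11 but 1.7¹⁷ ≈8272.4 reaches it, so n = 17.

17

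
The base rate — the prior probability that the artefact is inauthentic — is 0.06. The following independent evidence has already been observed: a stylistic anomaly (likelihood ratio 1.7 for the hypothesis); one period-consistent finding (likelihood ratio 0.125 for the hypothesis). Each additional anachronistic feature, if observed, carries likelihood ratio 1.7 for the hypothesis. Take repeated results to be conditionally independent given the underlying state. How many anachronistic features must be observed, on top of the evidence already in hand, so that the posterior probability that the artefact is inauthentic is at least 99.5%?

Prior odds = 0.06/0.94 = 3/47.
Combined Bayes factor of the evidence already in hand = 1.7 × 0.125 = 0.2125.
Odds after that evidence = (3/47) × 0.2125 = 51/3760.
Target odds = 0.995/0.005 = 199.
Need 1.7ⁿ ≥ 199 ÷ (51/3760) = 748240/51.
1.7¹⁸ ≈14063.1 falls short of 748240/51 but 1.7¹⁹ ≈23907.2 reaches it, so n = 19.

19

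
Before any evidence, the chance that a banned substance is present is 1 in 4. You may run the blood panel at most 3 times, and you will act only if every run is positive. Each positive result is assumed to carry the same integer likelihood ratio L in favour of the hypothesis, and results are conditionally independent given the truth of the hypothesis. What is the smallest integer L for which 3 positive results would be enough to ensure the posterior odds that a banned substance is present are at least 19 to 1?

4

Prior odds = 0.25/0.75 = 1/3.
Target odds = 19.
Need L³ ≥ 19 ÷ (1/3) = 57.
3³ = 27 < 57 ≤ 64 = 4³, so L = 4.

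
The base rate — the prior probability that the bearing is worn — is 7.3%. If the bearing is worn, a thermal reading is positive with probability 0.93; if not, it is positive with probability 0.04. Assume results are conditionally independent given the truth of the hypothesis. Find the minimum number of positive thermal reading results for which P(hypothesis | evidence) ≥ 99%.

3

Prior odds: 0.073 ÷ 0.927 = 73/927.
Likelihood ratio of a positive = 0.93/0.04 = 23.25.
Target odds: 0.99 ÷ 0.01 = 99.
Need (73/927) × 23.25ⁿ ≥ 99, i.e. 23.25ⁿ ≥ 91773/73.
23.25² = 540.5625 falls short of 91773/73 but 23.25³ = 804357/64 reaches it, so n = 3.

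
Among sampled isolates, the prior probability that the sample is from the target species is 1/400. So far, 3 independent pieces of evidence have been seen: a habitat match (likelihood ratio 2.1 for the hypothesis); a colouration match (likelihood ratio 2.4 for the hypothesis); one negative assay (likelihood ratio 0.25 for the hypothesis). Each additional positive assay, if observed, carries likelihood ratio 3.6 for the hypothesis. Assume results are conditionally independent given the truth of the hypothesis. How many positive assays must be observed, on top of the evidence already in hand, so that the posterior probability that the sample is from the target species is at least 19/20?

Prior odds = 0.0025/0.9975 = 1/399.
Combined Bayes factor of the evidence already in hand = 2.1 × 2.4 × 0.25 = 1.26.
Odds after that evidence = (1/399) × 1.26 = 3/950.
Target odds = 0.95/0.05 = 19.
Need 3.6ⁿ ≥ 19 ÷ (3/950) = 18050/3.
3.6⁶ = 34012224/15625 falls short of 18050/3 but 3.6⁷ = 612220032/78125 reaches it, so n = 7.

7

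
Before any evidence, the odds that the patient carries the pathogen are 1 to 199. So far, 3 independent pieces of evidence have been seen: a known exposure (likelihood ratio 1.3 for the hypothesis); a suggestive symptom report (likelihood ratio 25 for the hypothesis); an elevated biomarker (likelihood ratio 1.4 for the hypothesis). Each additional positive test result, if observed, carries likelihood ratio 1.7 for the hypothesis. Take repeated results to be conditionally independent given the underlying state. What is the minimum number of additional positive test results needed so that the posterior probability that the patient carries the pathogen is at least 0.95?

Prior odds = 1/199.
Combined Bayes factor of the evidence already in hand = 1.3 × 25 × 1.4 = 45.5.
Odds after that evidence = (1/199) × 45.5 = 91/398.
Target odds = 0.95/0.05 = 19.
Need 1.7ⁿ ≥ 19 ÷ (91/398) = 7562/91.
1.7⁸ ≈69.7576 falls short of 7562/91 but 1.7⁹ ≈118.588 reaches it, so n = 9.

9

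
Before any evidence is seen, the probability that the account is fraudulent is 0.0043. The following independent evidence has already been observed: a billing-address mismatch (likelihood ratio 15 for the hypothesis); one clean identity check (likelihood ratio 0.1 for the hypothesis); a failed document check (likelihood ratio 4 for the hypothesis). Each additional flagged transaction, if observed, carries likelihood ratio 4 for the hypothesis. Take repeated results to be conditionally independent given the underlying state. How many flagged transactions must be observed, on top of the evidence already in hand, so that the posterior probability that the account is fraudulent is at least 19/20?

5

Prior odds = 0.0043/0.9957 = 43/9957.
Combined Bayes factor of the evidence already in hand = 15 × 0.1 × 4 = 6.
Odds after that evidence = (43/9957) × 6 = 86/3319.
Target odds = 0.95/0.05 = 19.
Need 4ⁿ ≥ 19 ÷ (86/3319) = 63061/86.
4⁴ = 256 falls short of 63061/86 but 4⁵ = 1024 reaches it, so n = 5.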